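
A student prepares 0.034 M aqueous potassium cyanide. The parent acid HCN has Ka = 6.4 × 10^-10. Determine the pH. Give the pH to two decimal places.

CN- is the conjugate base of the weak acid HCN.
Kb = Kw/Ka = 1.0×10^-14 / 6.4 × 10^-10 = 1.56 × 10^-5
Let x = [OH-] at equilibrium. Kb = x²/(0.034 − x).
Since Kb ≪ C₀, x ≈ √(Kb·C₀) = 7.28 × 10^-4 M.
pOH = 3.14, so pH = 14.00 − pOH = 10.86

pH = 10.86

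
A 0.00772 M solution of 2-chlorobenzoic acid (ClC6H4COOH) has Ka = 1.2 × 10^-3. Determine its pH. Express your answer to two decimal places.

pH = 2.60

ClC6H4COOH ⇌ ClC6H4COO- + H+
Ka = [H+]²/(0.00772 − [H+]) = 1.2 × 10^-3
Here C₀/Ka ≈ 6.43, so the small-[H+] approximation fails. Use the quadratic:
[H+] = (−Ka + √(Ka² + 4·Ka·C₀))/2 = 2.50 × 10^-3 M
pH = −log(2.50 × 10^-3) = 2.60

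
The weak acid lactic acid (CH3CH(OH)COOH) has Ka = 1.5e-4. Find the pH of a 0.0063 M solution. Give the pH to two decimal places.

CH3CH(OH)COOH ⇌ CH3CH(OH)COO- + H+
Ka = x²/(0.0063 − x) = 1.5 × 10^-4
The 5% rule fails; solving x² + Ka·x − Ka·C₀ = 0 exactly:
x = [−0.00015 + √(0.00015² + 3.78e-06)]/2 = 9.00 × 10^-4 M
pH = −log[H+] = −log(9.00 × 10^-4) = 3.05

pH = 3.05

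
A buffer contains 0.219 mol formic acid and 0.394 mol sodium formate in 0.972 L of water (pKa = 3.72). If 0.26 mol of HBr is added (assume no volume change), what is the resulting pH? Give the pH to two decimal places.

pH = 3.17

Added H+ converts HCOO- to HCOOH: HCOOH → 0.479 mol, HCOO- → 0.134 mol.
Henderson–Hasselbalch with mole ratio 0.134/0.479: pH = 3.72 + (-0.553)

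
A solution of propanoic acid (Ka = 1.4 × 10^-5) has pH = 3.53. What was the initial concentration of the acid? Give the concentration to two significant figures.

C₀ = 6.5 × 10^-3 M

[H+] = 10^(-3.53) = 2.95 × 10^-4 M = x
Ka = x²/(C₀ − x) ⇒ C₀ = x + x²/Ka
C₀ = 2.95 × 10^-4 + (2.95 × 10^-4)²/(1.4 × 10^-5) = 6.51 × 10^-3 M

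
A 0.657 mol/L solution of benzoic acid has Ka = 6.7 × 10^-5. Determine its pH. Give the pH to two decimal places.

C6H5COOH ⇌ C6H5COO- + H+
From the ICE table, Ka = x²/(0.657 − x) = 6.7 × 10^-5.
Neglecting x in the denominator: x = √(6.7 × 10^-5 × 0.657) = 6.63 × 10^-3 M
pH = −log(6.63 × 10^-3) = 2.18

pH = 2.18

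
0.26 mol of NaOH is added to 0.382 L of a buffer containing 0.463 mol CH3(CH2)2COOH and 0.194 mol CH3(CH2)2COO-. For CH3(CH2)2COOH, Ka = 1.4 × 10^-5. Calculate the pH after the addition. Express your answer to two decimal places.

OH- converts CH3(CH2)2COOH to CH3(CH2)2COO-: CH3(CH2)2COOH → 0.203 mol, CH3(CH2)2COO- → 0.454 mol.
pKa = −log(1.4 × 10^-5) = 4.854
pH = pKa + log(n_CH3(CH2)2COO-/n_CH3(CH2)2COOH) = 4.854 + log(0.454/0.203) = 4.854 + (+0.350)

pH = 5.20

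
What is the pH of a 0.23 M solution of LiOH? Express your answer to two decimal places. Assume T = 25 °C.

LiOH is a strong base; [OH-] = 0.23 M.
pOH = -log(0.23) = 0.64
pH = 14.00 - 0.64 = 13.36

pH = 13.36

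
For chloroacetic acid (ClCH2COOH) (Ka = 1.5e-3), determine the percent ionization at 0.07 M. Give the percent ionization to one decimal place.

ClCH2COOH ⇌ ClCH2COO- + H+; let x = [H+] at equilibrium.
Ka = x²/(C₀ − x); solving the quadratic gives x = 9.52 × 10^-3 M.
Fraction ionized = 9.52 × 10^-3 / 0.07 = 0.1360 → 13.6%

13.6%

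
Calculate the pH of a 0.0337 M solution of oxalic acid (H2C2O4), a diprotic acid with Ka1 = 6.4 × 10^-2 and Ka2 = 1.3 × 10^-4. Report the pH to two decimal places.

pH = 1.61

Ka1 ≫ Ka2, so treat the first dissociation as the only significant source of H+.
Ka1 = x²/(0.0337 − x) = 6.4 × 10^-2
Solving the quadratic: x = (−Ka1 + √(Ka1² + 4·Ka1·C₀))/2 = 2.44 × 10^-2 M
pH = −log(2.44 × 10^-2) = 1.61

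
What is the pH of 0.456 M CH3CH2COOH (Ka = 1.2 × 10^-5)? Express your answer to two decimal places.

pH = 2.63

CH3CH2COOH ⇌ CH3CH2COO- + H+
From the ICE table, Ka = x²/(0.456 − x) = 1.2 × 10^-5.
Since Ka ≪ C₀, x ≈ √(Ka·C₀) = 2.34 × 10^-3 M.
pH = −log(2.34 × 10^-3) = 2.63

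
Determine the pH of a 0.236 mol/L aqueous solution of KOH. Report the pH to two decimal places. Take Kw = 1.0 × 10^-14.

pH = 13.37

KOH is a strong base; [OH-] = 0.236 M.
pOH = -log(0.236) = 0.63
pH = 14.00 - 0.63 = 13.37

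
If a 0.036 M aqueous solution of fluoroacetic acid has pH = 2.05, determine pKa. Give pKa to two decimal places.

[H+] = 10^(-2.05) = 8.91 × 10^-3 M
At equilibrium [HA] = 0.036 − 8.91 × 10^-3 = 2.71 × 10^-2 M
Ka = [H+][A-]/[HA] = (8.91 × 10^-3)² / 2.71 × 10^-2 = 2.93 × 10^-3
pKa = -log(2.93 × 10^-3) = 2.53

pKa = 2.53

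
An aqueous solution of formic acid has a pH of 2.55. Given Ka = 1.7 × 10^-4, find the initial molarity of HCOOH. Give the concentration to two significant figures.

[H+] = 10^(-2.55) = 2.82 × 10^-3 M = x
Ka = x²/(C₀ − x) ⇒ C₀ = x + x²/Ka
C₀ = 2.82 × 10^-3 + (2.82 × 10^-3)²/(1.7 × 10^-4) = 4.96 × 10^-2 M

C₀ = 5.0 × 10^-2 M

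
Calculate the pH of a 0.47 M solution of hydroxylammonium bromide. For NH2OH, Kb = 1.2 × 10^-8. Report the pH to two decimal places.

pH = 3.20

NH3OH+ is the conjugate acid of the weak base NH2OH.
Ka = Kw/Kb = 1.0×10^-14 / 1.2 × 10^-8 = 8.33 × 10^-7
Let x = [H+] at equilibrium. Ka = x²/(0.47 − x).
Assume x ≪ 0.47: x ≈ √(8.33 × 10^-7 × 0.47) = 6.26 × 10^-4 M
(x/C₀ = 0.13% < 5%, so the approximation holds.)
pH = −log(6.26 × 10^-4) = 3.20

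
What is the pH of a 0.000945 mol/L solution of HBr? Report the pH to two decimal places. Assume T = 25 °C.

pH = 3.02

HBr is a strong acid and dissociates completely, so [H+] = 0.000945 M.
pH = -log(0.000945) = 3.02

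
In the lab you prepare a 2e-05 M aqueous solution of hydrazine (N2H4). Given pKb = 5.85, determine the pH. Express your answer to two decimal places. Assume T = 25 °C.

pH = 8.67

N2H4 + H2O ⇌ N2H5+ + OH-
Kb = 10^(−5.85) = 1.41 × 10^-6
From the ICE table, Kb = x²/(2e-05 − x) = 1.41 × 10^-6.
The 5% rule fails; solving x² + Kb·x − Kb·C₀ = 0 exactly:
x = (−Kb + √(Kb² + 4·Kb·C₀))/2 = 4.65 × 10^-6 M
pOH = 5.33, so pH = 14.00 − pOH = 8.67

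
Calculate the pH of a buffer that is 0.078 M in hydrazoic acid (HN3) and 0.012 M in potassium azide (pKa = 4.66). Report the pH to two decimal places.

pH = 3.85

Using pH = pKa + log([base]/[acid]) with [base]/[acid] = 0.012/0.078:
pH = 4.66 + (-0.813) = 3.85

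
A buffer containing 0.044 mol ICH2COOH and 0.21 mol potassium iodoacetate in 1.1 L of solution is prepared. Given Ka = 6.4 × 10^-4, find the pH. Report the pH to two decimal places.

pKa = −log(6.4 × 10^-4) = 3.194
pH = pKa + log([A⁻]/[HA]) = 3.194 + log(0.21/0.044)
pH = 3.194 + (+0.679) = 3.87

pH = 3.87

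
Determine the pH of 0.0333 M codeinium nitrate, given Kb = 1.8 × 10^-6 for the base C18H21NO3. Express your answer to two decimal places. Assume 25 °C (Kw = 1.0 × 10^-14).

pH = 4.87

C18H22NO3+ is the conjugate acid of the weak base C18H21NO3.
Ka = Kw/Kb = 1.0×10^-14 / 1.8 × 10^-6 = 5.56 × 10^-9
Ka = x²/(0.0333 − x) = 5.56 × 10^-9
Neglecting x in the denominator: x = √(5.56 × 10^-9 × 0.0333) = 1.36 × 10^-5 M
Check: 0.041% ionized — well under 5%, approximation valid.
pH = −log(1.36 × 10^-5) = 4.87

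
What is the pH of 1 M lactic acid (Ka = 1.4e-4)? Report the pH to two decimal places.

pH = 1.93

CH3CH(OH)COOH ⇌ CH3CH(OH)COO- + H+
From the ICE table, Ka = [H+]²/(1 − [H+]) = 1.4 × 10^-4.
Neglecting [H+] in the denominator: [H+] = √(1.4 × 10^-4 × 1) = 1.18 × 10^-2 M
([H+]/C₀ = 1.2% < 5%, so the approximation holds.)
pH = −log[H+] = −log(1.18 × 10^-2) = 1.93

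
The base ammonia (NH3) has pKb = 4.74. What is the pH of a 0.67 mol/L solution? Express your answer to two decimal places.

pH = 11.54

NH3 + H2O ⇌ NH4+ + OH-
Kb = 10^(−4.74) = 1.82 × 10^-5
From the ICE table, Kb = [OH-]²/(0.67 − [OH-]) = 1.82 × 10^-5.
Neglecting [OH-] in the denominator: [OH-] = √(1.82 × 10^-5 × 0.67) = 3.49 × 10^-3 M
pOH = 2.46, so pH = 14.00 − pOH = 11.54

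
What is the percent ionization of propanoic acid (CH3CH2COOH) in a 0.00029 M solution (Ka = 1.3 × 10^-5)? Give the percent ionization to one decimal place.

19.0%

CH3CH2COOH ⇌ CH3CH2COO- + H+; let x = [H+] at equilibrium.
Ka = x²/(C₀ − x); solving the quadratic gives x = 5.52 × 10^-5 M.
% ionization = x/C₀ × 100% = 5.52 × 10^-5/0.00029 × 100% = 19.0%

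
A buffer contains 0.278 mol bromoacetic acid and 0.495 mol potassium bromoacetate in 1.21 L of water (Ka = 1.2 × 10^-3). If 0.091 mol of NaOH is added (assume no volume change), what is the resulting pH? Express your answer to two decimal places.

pH = 3.42

After neutralization: n(BrCH2COOH) = 0.187 mol, n(BrCH2COO-) = 0.586 mol.
pKa = −log(1.2 × 10^-3) = 2.921
pH = pKa + log([A⁻]/[HA]) = 2.921 + log(0.586/0.187) = 2.921 +0.496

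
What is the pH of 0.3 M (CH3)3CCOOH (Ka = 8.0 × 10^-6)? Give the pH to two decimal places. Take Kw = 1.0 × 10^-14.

pH = 2.81

(CH3)3CCOOH ⇌ (CH3)3CCOO- + H+
Ka = [H+]²/(0.3 − [H+]) = 8.0 × 10^-6
Neglecting [H+] in the denominator: [H+] = √(8.0 × 10^-6 × 0.3) = 1.55 × 10^-3 M
pH = −log(1.55 × 10^-3) = 2.81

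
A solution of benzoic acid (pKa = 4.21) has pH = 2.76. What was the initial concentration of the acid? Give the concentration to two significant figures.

[H+] = 10^(-2.76) = 1.74 × 10^-3 M = x
Ka = 10^(−4.21) = 6.17 × 10^-5
Ka = x²/(C₀ − x) ⇒ C₀ = x + x²/Ka
C₀ = 1.74 × 10^-3 + (1.74 × 10^-3)²/(6.17 × 10^-5) = 5.08 × 10^-2 M

C₀ = 5.1 × 10^-2 M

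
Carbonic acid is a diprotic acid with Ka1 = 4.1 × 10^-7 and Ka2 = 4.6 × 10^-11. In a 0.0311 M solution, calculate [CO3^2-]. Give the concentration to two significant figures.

4.6 × 10^-11 M

First ionization gives [H+] ≈ [HCO3-] = 1.13 × 10^-4 M.
Second step: Ka2 = [H+][CO3^2-]/[HCO3-] ≈ [CO3^2-] (since [H+] ≈ [HCO3-]).
So [CO3^2-] ≈ Ka2.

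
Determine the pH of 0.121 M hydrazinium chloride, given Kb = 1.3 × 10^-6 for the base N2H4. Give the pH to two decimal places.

pH = 4.52

N2H5+ is the conjugate acid of the weak base N2H4.
Ka = Kw/Kb = 1.0×10^-14 / 1.3 × 10^-6 = 7.69 × 10^-9
Ka = [H+]²/(0.121 − [H+]) = 7.69 × 10^-9
Assume [H+] ≪ 0.121: [H+] ≈ √(7.69 × 10^-9 × 0.121) = 3.05 × 10^-5 M
Check: 0.025% ionized — well under 5%, approximation valid.
pH = −log(3.05 × 10^-5) = 4.52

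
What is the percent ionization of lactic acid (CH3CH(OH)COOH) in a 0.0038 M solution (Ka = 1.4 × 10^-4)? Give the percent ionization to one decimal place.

17.4%

CH3CH(OH)COOH ⇌ CH3CH(OH)COO- + H+; let x = [H+] at equilibrium.
Solve x² + 0.00014x − 5.32e-07 = 0 → x = 6.63 × 10^-4 M
Fraction ionized = 6.63 × 10^-4 / 0.0038 = 0.1745 → 17.4%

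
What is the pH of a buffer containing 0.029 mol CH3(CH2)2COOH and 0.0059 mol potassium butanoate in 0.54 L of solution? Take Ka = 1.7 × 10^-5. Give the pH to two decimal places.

pKa = −log(1.7 × 10^-5) = 4.770
Using pH = pKa + log([base]/[acid]) with [base]/[acid] = 0.0059/0.029:
pH = 4.770 + (-0.692) = 4.08

pH = 4.08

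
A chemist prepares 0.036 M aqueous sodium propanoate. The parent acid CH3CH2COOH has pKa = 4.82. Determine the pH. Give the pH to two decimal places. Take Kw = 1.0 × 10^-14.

pH = 8.69

CH3CH2COO- is the conjugate base of the weak acid CH3CH2COOH.
Ka = 10^(−4.82) = 1.51 × 10^-5
Kb = Kw/Ka = 1.0×10^-14 / 1.51 × 10^-5 = 6.62 × 10^-10
From the ICE table, Kb = x²/(0.036 − x) = 6.62 × 10^-10.
Assume x ≪ 0.036: x ≈ √(6.62 × 10^-10 × 0.036) = 4.88 × 10^-6 M
pOH = 5.31, so pH = 14.00 − pOH = 8.69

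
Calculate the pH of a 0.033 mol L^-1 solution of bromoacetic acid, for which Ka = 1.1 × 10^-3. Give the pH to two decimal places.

pH = 2.26

BrCH2COOH ⇌ BrCH2COO- + H+
Ka = [H+]²/(0.033 − [H+]) = 1.1 × 10^-3
Here C₀/Ka ≈ 30, so the small-[H+] approximation fails. Use the quadratic:
[H+] = [−0.0011 + √(0.0011² + 0.000145)]/2 = 5.50 × 10^-3 M
pH = −log[H+] = −log(5.50 × 10^-3) = 2.26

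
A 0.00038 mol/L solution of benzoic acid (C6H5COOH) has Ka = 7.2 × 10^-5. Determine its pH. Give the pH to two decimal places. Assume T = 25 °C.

C6H5COOH ⇌ C6H5COO- + H+
From the ICE table, Ka = [H+]²/(0.00038 − [H+]) = 7.2 × 10^-5.
The 5% rule fails; solving [H+]² + Ka·[H+] − Ka·C₀ = 0 exactly:
[H+] = (−Ka + √(Ka² + 4·Ka·C₀))/2 = 1.33 × 10^-4 M
pH = −log[H+] = −log(1.33 × 10^-4) = 3.88

pH = 3.88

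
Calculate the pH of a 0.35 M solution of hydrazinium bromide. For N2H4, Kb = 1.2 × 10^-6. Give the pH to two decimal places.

N2H5+ is the conjugate acid of the weak base N2H4.
Ka = Kw/Kb = 1.0×10^-14 / 1.2 × 10^-6 = 8.33 × 10^-9
Ka = [H+]²/(0.35 − [H+]) = 8.33 × 10^-9
Assume [H+] ≪ 0.35: [H+] ≈ √(8.33 × 10^-9 × 0.35) = 5.40 × 10^-5 M
([H+]/C₀ = 0.015% < 5%, so the approximation holds.)
pH = −log[H+] = −log(5.40 × 10^-5) = 4.27

pH = 4.27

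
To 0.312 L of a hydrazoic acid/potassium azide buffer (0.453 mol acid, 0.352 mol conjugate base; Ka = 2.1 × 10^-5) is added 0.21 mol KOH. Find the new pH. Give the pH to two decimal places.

pH = 5.04

OH- converts HN3 to N3-: HN3 → 0.243 mol, N3- → 0.562 mol.
pKa = −log(2.1 × 10^-5) = 4.678
pH = pKa + log(n_N3-/n_HN3) = 4.678 + log(0.562/0.243) = 4.678 + (+0.364)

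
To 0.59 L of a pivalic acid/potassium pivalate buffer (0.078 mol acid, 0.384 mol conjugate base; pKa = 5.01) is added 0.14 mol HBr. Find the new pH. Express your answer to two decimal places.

Added H+ converts (CH3)3CCOO- to (CH3)3CCOOH: (CH3)3CCOOH → 0.218 mol, (CH3)3CCOO- → 0.244 mol.
pH = pKa + log(n_(CH3)3CCOO-/n_(CH3)3CCOOH) = 5.01 + log(0.244/0.218) = 5.01 + (+0.049)

pH = 5.06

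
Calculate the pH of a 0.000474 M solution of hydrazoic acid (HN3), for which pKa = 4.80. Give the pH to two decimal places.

pH = 4.10

HN3 ⇌ N3- + H+
Ka = 10^(−4.80) = 1.58 × 10^-5
Ka = [H+]²/(0.000474 − [H+]) = 1.58 × 10^-5
Here C₀/Ka ≈ 30, so the small-[H+] approximation fails. Use the quadratic:
[H+] = (−Ka + √(Ka² + 4·Ka·C₀))/2 = 7.90 × 10^-5 M
pH = −log[H+] = −log(7.90 × 10^-5) = 4.10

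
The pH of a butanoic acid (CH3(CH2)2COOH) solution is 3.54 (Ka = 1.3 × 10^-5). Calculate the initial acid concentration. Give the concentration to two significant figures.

C₀ = 6.7 × 10^-3 M

[H+] = 10^(-3.54) = 2.88 × 10^-4 M = x
Ka = x²/(C₀ − x) ⇒ C₀ = x + x²/Ka
C₀ = 2.88 × 10^-4 + (2.88 × 10^-4)²/(1.3 × 10^-5) = 6.67 × 10^-3 M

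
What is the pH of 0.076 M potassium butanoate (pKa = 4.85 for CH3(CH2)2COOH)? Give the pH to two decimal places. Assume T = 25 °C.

pH = 8.87

CH3(CH2)2COO- is the conjugate base of the weak acid CH3(CH2)2COOH.
Ka = 10^(−4.85) = 1.41 × 10^-5
Kb = Kw/Ka = 1.0×10^-14 / 1.41 × 10^-5 = 7.09 × 10^-10
From the ICE table, Kb = x²/(0.076 − x) = 7.09 × 10^-10.
Neglecting x in the denominator: x = √(7.09 × 10^-10 × 0.076) = 7.34 × 10^-6 M
(x/C₀ = 0.0097% < 5%, so the approximation holds.)
pOH = −log(7.34 × 10^-6) = 5.13; pH = 14.00 − 5.13 = 8.87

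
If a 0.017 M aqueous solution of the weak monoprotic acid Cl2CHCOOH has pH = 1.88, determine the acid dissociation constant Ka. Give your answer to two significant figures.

[H+] = 10^(-1.88) = 1.32 × 10^-2 M
At equilibrium [HA] = 0.017 − 1.32 × 10^-2 = 3.80 × 10^-3 M
Ka = [H+][A-]/[HA] = (1.32 × 10^-2)² / 3.80 × 10^-3 = 4.6 × 10^-2

Ka = 4.6 × 10^-2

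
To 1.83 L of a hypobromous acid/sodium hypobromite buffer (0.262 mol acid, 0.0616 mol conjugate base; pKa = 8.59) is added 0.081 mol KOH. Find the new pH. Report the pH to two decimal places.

After neutralization: n(HOBr) = 0.181 mol, n(OBr-) = 0.143 mol.
pH = pKa + log([A⁻]/[HA]) = 8.59 + log(0.143/0.181) = 8.59 -0.102

pH = 8.49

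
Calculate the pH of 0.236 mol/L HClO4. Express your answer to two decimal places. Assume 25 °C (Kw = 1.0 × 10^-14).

HClO4 is a strong acid and dissociates completely, so [H+] = 0.236 M.
pH = -log(0.236) = 0.63

pH = 0.63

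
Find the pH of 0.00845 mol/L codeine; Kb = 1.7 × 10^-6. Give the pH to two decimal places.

C18H21NO3 + H2O ⇌ C18H22NO3+ + OH-
Kb = x²/(0.00845 − x) = 1.7 × 10^-6
Since Kb ≪ C₀, x ≈ √(Kb·C₀) = 1.20 × 10^-4 M.
(x/C₀ = 1.4% < 5%, so the approximation holds.)
pOH = −log(1.20 × 10^-4) = 3.92; pH = 14.00 − 3.92 = 10.08

pH = 10.08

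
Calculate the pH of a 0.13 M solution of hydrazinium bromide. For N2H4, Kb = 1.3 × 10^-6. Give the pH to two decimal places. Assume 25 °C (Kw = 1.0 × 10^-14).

N2H5+ is the conjugate acid of the weak base N2H4.
Ka = Kw/Kb = 1.0×10^-14 / 1.3 × 10^-6 = 7.69 × 10^-9
From the ICE table, Ka = [H+]²/(0.13 − [H+]) = 7.69 × 10^-9.
Neglecting [H+] in the denominator: [H+] = √(7.69 × 10^-9 × 0.13) = 3.16 × 10^-5 M
pH = −log[H+] = −log(3.16 × 10^-5) = 4.50

pH = 4.50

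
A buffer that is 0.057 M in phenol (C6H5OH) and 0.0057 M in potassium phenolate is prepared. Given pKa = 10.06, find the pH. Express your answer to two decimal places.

pH = 9.06

Henderson–Hasselbalch: pH = pKa + log([C6H5O-]/[C6H5OH]) = 10.06 + log(0.0057/0.057)
pH = 10.06 + (-1.000) = 9.06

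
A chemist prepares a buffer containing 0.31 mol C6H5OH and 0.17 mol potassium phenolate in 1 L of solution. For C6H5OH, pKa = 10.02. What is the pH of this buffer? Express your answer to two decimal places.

pH = 9.76

Using pH = pKa + log([base]/[acid]) with [base]/[acid] = 0.17/0.31:
pH = 10.02 + (-0.261) = 9.76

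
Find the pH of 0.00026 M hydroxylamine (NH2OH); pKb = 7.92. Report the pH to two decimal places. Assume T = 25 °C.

NH2OH + H2O ⇌ NH3OH+ + OH-
Kb = 10^(−7.92) = 1.20 × 10^-8
Let x = [OH-] at equilibrium. Kb = x²/(0.00026 − x).
Since Kb ≪ C₀, x ≈ √(Kb·C₀) = 1.77 × 10^-6 M.
pOH = −log(1.77 × 10^-6) = 5.75; pH = 14.00 − 5.75 = 8.25

pH = 8.25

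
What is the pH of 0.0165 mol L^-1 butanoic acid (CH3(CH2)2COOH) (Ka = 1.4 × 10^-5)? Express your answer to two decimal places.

CH3(CH2)2COOH ⇌ CH3(CH2)2COO- + H+
From the ICE table, Ka = x²/(0.0165 − x) = 1.4 × 10^-5.
Since Ka ≪ C₀, x ≈ √(Ka·C₀) = 4.81 × 10^-4 M.
Check: 2.9% ionized — well under 5%, approximation valid.
pH = −log(4.81 × 10^-4) = 3.32

pH = 3.32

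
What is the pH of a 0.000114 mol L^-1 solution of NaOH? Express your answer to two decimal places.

pH = 10.06

NaOH is a strong base; [OH-] = 0.000114 M.
pOH = -log(0.000114) = 3.94
pH = 14.00 - 3.94 = 10.06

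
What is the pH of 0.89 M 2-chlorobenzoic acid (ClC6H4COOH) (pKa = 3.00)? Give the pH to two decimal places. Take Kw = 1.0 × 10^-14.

pH = 1.53

ClC6H4COOH ⇌ ClC6H4COO- + H+
Ka = 10^(−3.00) = 1.00 × 10^-3
From the ICE table, Ka = x²/(0.89 − x) = 1.00 × 10^-3.
Neglecting x in the denominator: x = √(1.00 × 10^-3 × 0.89) = 2.98 × 10^-2 M
pH = −log(2.98 × 10^-2) = 1.53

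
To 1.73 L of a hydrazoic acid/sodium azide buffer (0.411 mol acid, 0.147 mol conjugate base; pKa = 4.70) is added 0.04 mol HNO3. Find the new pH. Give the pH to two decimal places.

pH = 4.08

After neutralization: n(HN3) = 0.451 mol, n(N3-) = 0.107 mol.
pH = pKa + log(n_N3-/n_HN3) = 4.70 + log(0.107/0.451) = 4.70 + (-0.625)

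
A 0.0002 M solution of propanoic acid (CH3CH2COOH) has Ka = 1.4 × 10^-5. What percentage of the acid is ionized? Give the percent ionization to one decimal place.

23.2%

CH3CH2COOH ⇌ CH3CH2COO- + H+; let x = [H+] at equilibrium.
Solve x² + 1.4e-05x − 2.8e-09 = 0 → x = 4.64 × 10^-5 M
% ionization = x/C₀ × 100% = 4.64 × 10^-5/0.0002 × 100% = 23.2%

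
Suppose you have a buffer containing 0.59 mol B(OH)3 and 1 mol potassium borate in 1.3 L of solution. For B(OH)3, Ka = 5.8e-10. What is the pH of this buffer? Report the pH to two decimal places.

pH = 9.47

pKa = −log(5.8 × 10^-10) = 9.237
pH = pKa + log([A⁻]/[HA]) = 9.237 + log(1/0.59)
pH = 9.237 + (+0.229) = 9.47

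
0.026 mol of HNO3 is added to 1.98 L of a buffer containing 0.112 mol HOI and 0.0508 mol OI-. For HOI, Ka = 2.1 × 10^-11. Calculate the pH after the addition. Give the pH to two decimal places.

pH = 9.93

After neutralization: n(HOI) = 0.138 mol, n(OI-) = 0.0248 mol.
pKa = −log(2.1 × 10^-11) = 10.678
pH = pKa + log([A⁻]/[HA]) = 10.678 + log(0.0248/0.138) = 10.678 -0.745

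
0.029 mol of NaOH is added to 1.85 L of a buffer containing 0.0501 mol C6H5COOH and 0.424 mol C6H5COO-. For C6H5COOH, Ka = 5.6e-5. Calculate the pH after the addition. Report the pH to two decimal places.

pH = 5.58

OH- converts C6H5COOH to C6H5COO-: C6H5COOH → 0.0211 mol, C6H5COO- → 0.453 mol.
pKa = −log(5.6 × 10^-5) = 4.252
Henderson–Hasselbalch with mole ratio 0.453/0.0211: pH = 4.252 + (+1.332)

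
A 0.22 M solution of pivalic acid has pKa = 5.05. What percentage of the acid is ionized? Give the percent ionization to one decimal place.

(CH3)3CCOOH ⇌ (CH3)3CCOO- + H+; let x = [H+] at equilibrium.
Ka = 10^(−5.05) = 8.91 × 10^-6
x ≈ √(Ka·C₀) = √(8.91 × 10^-6 × 0.22) = 1.40 × 10^-3 M
Fraction ionized = 1.40 × 10^-3 / 0.22 = 0.0064 → 0.6%

0.6%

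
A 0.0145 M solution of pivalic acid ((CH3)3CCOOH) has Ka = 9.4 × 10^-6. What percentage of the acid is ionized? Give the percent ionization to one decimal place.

2.5%

(CH3)3CCOOH ⇌ (CH3)3CCOO- + H+; let x = [H+] at equilibrium.
x ≈ √(Ka·C₀) = √(9.4 × 10^-6 × 0.0145) = 3.69 × 10^-4 M
Fraction ionized = 3.69 × 10^-4 / 0.0145 = 0.0254 → 2.5%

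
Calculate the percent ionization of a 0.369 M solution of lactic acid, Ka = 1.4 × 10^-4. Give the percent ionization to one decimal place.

1.9%

CH3CH(OH)COOH ⇌ CH3CH(OH)COO- + H+; let x = [H+] at equilibrium.
x ≈ √(Ka·C₀) = √(1.4 × 10^-4 × 0.369) = 7.19 × 10^-3 M
% ionization = x/C₀ × 100% = 7.19 × 10^-3/0.369 × 100% = 1.9%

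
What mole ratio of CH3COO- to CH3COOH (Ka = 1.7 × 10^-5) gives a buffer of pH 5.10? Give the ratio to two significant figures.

ratio = 2.1

pKa = -log(1.7 × 10^-5) = 4.770
pH = pKa + log(r) ⇒ log(r) = 5.10 − 4.770 = +0.330
r = [CH3COO-]/[CH3COOH] = 10^(+0.330) = 2.14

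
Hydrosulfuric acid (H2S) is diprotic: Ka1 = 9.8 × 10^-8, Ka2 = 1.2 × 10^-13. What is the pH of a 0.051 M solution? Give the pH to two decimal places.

pH = 4.15

Ka1 ≫ Ka2, so treat the first dissociation as the only significant source of H+.
Ka1 = x²/(0.051 − x) = 9.8 × 10^-8
x ≈ √(9.8 × 10^-8 × 0.051) = 7.07 × 10^-5 M
pH = −log(7.07 × 10^-5) = 4.15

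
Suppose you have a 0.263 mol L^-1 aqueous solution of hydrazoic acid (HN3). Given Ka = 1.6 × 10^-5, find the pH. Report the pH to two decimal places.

pH = 2.69

HN3 ⇌ N3- + H+
From the ICE table, Ka = [H+]²/(0.263 − [H+]) = 1.6 × 10^-5.
Assume [H+] ≪ 0.263: [H+] ≈ √(1.6 × 10^-5 × 0.263) = 2.05 × 10^-3 M
Check: 0.78% ionized — well under 5%, approximation valid.
pH = −log[H+] = −log(2.05 × 10^-3) = 2.69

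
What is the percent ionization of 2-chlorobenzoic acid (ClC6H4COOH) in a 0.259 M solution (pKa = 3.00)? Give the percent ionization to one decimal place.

ClC6H4COOH ⇌ ClC6H4COO- + H+; let x = [H+] at equilibrium.
Ka = 10^(−3.00) = 1.00 × 10^-3
Solve x² + 0.001x − 0.000259 = 0 → x = 1.56 × 10^-2 M
Fraction ionized = 1.56 × 10^-2 / 0.259 = 0.0602 → 6.0%

6.0%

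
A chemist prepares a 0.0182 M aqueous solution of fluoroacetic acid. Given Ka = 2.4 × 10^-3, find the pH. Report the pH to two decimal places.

FCH2COOH ⇌ FCH2COO- + H+
Let x = [H+] at equilibrium. Ka = x²/(0.0182 − x).
Here C₀/Ka ≈ 7.58, so the small-x approximation fails. Use the quadratic:
x = (−Ka + √(Ka² + 4·Ka·C₀))/2 = 5.52 × 10^-3 M
pH = −log(5.52 × 10^-3) = 2.26

pH = 2.26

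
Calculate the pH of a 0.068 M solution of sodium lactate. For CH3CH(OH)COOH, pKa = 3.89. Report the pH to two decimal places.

pH = 8.36

CH3CH(OH)COO- is the conjugate base of the weak acid CH3CH(OH)COOH.
Ka = 10^(−3.89) = 1.29 × 10^-4
Kb = Kw/Ka = 1.0×10^-14 / 1.29 × 10^-4 = 7.75 × 10^-11
Kb = [OH-]²/(0.068 − [OH-]) = 7.75 × 10^-11
Neglecting [OH-] in the denominator: [OH-] = √(7.75 × 10^-11 × 0.068) = 2.30 × 10^-6 M
Check: 0.0034% ionized — well under 5%, approximation valid.
pOH = −log(2.30 × 10^-6) = 5.64; pH = 14.00 − 5.64 = 8.36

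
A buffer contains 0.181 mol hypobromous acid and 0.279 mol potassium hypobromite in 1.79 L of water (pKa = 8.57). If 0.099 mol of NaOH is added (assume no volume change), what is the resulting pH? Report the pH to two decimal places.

pH = 9.23

After neutralization: n(HOBr) = 0.082 mol, n(OBr-) = 0.378 mol.
pH = pKa + log(n_OBr-/n_HOBr) = 8.57 + log(0.378/0.082) = 8.57 + (+0.664)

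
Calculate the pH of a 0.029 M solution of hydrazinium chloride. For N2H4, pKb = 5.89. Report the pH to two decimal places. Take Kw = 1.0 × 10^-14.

pH = 4.82

N2H5+ is the conjugate acid of the weak base N2H4.
Kb = 10^(−5.89) = 1.29 × 10^-6
Ka = Kw/Kb = 1.0×10^-14 / 1.29 × 10^-6 = 7.75 × 10^-9
From the ICE table, Ka = x²/(0.029 − x) = 7.75 × 10^-9.
Since Ka ≪ C₀, x ≈ √(Ka·C₀) = 1.50 × 10^-5 M.
Check: 0.052% ionized — well under 5%, approximation valid.
pH = −log(1.50 × 10^-5) = 4.82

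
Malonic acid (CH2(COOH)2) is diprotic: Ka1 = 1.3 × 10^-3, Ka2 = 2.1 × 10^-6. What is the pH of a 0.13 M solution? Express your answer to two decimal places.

pH = 1.91

Ka1 ≫ Ka2, so treat the first dissociation as the only significant source of H+.
Ka1 = x²/(0.13 − x) = 1.3 × 10^-3
Solving the quadratic: x = (−Ka1 + √(Ka1² + 4·Ka1·C₀))/2 = 1.24 × 10^-2 M
pH = −log(1.24 × 10^-2) = 1.91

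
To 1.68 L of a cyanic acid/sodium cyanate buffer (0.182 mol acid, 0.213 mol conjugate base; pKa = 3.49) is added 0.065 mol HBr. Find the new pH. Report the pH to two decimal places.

pH = 3.27

Added H+ converts OCN- to HOCN: HOCN → 0.247 mol, OCN- → 0.148 mol.
pH = pKa + log([A⁻]/[HA]) = 3.49 + log(0.148/0.247) = 3.49 -0.222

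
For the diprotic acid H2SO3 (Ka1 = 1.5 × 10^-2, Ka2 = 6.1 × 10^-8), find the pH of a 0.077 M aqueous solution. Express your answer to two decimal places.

pH = 1.56

Ka1 ≫ Ka2, so treat the first dissociation as the only significant source of H+.
Ka1 = x²/(0.077 − x) = 1.5 × 10^-2
Solving the quadratic: x = (−Ka1 + √(Ka1² + 4·Ka1·C₀))/2 = 2.73 × 10^-2 M
pH = −log(2.73 × 10^-2) = 1.56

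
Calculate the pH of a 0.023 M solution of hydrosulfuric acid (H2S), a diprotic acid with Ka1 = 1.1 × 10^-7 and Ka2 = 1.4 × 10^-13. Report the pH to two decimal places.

Since Ka1 ≫ Ka2, the first ionization dominates [H+].
Ka1 = x²/(0.023 − x) = 1.1 × 10^-7
x ≈ √(1.1 × 10^-7 × 0.023) = 5.03 × 10^-5 M
pH = −log(5.03 × 10^-5) = 4.30

pH = 4.30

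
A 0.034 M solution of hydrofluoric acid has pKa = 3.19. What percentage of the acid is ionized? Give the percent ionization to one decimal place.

12.9%

HF ⇌ F- + H+; let x = [H+] at equilibrium.
Ka = 10^(−3.19) = 6.46 × 10^-4
Solve x² + 0.000646x − 2.2e-05 = 0 → x = 4.37 × 10^-3 M
Fraction ionized = 4.37 × 10^-3 / 0.034 = 0.1285 → 12.9%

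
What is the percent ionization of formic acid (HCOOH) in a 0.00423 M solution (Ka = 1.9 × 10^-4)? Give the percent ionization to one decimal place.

19.1%

HCOOH ⇌ HCOO- + H+; let x = [H+] at equilibrium.
Ka = x²/(C₀ − x); solving the quadratic gives x = 8.07 × 10^-4 M.
% ionization = x/C₀ × 100% = 8.07 × 10^-4/0.00423 × 100% = 19.1%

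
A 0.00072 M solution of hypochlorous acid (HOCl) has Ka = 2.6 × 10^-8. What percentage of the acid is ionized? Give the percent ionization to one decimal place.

0.6%

HOCl ⇌ OCl- + H+; let x = [H+] at equilibrium.
x ≈ √(Ka·C₀) = √(2.6 × 10^-8 × 0.00072) = 4.33 × 10^-6 M
Fraction ionized = 4.33 × 10^-6 / 0.00072 = 0.0060 → 0.6%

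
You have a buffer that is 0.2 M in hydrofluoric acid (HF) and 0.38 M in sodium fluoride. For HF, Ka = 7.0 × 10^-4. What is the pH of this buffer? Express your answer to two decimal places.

pKa = −log(7.0 × 10^-4) = 3.155
pH = pKa + log([A⁻]/[HA]) = 3.155 + log(0.38/0.2)
pH = 3.155 + (+0.279) = 3.43

pH = 3.43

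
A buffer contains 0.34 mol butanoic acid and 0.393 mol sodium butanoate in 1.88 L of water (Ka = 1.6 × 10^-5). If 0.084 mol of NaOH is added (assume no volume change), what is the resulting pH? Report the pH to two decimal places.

OH- converts CH3(CH2)2COOH to CH3(CH2)2COO-: CH3(CH2)2COOH → 0.256 mol, CH3(CH2)2COO- → 0.477 mol.
pKa = −log(1.6 × 10^-5) = 4.796
Henderson–Hasselbalch with mole ratio 0.477/0.256: pH = 4.796 + (+0.270)

pH = 5.07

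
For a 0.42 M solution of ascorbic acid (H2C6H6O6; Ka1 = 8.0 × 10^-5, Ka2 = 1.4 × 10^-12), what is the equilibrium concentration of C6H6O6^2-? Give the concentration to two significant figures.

1.4 × 10^-12 M

First ionization gives [H+] ≈ [HC6H6O6-] = 5.80 × 10^-3 M.
Second step: Ka2 = [H+][C6H6O6^2-]/[HC6H6O6-] ≈ [C6H6O6^2-] (since [H+] ≈ [HC6H6O6-]).
So [C6H6O6^2-] ≈ Ka2.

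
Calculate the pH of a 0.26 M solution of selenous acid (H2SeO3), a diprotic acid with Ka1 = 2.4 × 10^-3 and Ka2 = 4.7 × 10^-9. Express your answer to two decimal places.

Ka1 ≫ Ka2, so treat the first dissociation as the only significant source of H+.
Ka1 = x²/(0.26 − x) = 2.4 × 10^-3
Solving the quadratic: x = (−Ka1 + √(Ka1² + 4·Ka1·C₀))/2 = 2.38 × 10^-2 M
pH = −log(2.38 × 10^-2) = 1.62

pH = 1.62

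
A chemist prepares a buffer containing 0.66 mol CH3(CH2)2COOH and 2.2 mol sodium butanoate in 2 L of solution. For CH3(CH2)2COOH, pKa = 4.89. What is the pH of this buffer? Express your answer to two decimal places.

pH = 5.41

Using pH = pKa + log([base]/[acid]) with [base]/[acid] = 2.2/0.66:
pH = 4.89 + (+0.523) = 5.41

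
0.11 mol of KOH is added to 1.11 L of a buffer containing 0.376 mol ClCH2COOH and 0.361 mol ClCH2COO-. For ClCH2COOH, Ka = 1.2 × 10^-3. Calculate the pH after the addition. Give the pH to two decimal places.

After neutralization: n(ClCH2COOH) = 0.266 mol, n(ClCH2COO-) = 0.471 mol.
pKa = −log(1.2 × 10^-3) = 2.921
pH = pKa + log(n_ClCH2COO-/n_ClCH2COOH) = 2.921 + log(0.471/0.266) = 2.921 + (+0.248)

pH = 3.17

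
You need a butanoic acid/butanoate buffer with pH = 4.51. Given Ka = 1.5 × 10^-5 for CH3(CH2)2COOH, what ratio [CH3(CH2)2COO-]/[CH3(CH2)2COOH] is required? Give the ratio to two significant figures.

pKa = -log(1.5 × 10^-5) = 4.824
pH = pKa + log(r) ⇒ log(r) = 4.51 − 4.824 = -0.314
r = [CH3(CH2)2COO-]/[CH3(CH2)2COOH] = 10^(-0.314) = 0.485

ratio = 0.49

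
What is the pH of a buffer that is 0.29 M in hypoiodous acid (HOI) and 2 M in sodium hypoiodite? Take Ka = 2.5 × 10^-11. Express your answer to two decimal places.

pH = 11.44

pKa = −log(2.5 × 10^-11) = 10.602
Using pH = pKa + log([base]/[acid]) with [base]/[acid] = 2/0.29:
pH = 10.602 + (+0.839) = 11.44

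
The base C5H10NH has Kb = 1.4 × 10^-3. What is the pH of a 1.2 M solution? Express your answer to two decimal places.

C5H10NH + H2O ⇌ C5H10NH2+ + OH-
From the ICE table, Kb = [OH-]²/(1.2 − [OH-]) = 1.4 × 10^-3.
Since Kb ≪ C₀, [OH-] ≈ √(Kb·C₀) = 4.10 × 10^-2 M.
pOH = 1.39, so pH = 14.00 − pOH = 12.61

pH = 12.61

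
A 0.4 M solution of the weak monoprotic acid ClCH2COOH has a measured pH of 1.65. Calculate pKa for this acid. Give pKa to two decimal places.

pKa = 2.88

[H+] = 10^(-1.65) = 2.24 × 10^-2 M
At equilibrium [HA] = 0.4 − 2.24 × 10^-2 = 3.78 × 10^-1 M
Ka = [H+][A-]/[HA] = (2.24 × 10^-2)² / 3.78 × 10^-1 = 1.33 × 10^-3
pKa = -log(1.33 × 10^-3) = 2.88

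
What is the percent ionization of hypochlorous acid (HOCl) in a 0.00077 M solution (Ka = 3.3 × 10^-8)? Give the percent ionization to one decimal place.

HOCl ⇌ OCl- + H+; let x = [H+] at equilibrium.
x ≈ √(Ka·C₀) = √(3.3 × 10^-8 × 0.00077) = 5.04 × 10^-6 M
Fraction ionized = 5.04 × 10^-6 / 0.00077 = 0.0065 → 0.7%

0.7%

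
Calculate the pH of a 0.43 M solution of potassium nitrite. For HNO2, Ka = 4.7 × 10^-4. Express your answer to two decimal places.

pH = 8.48

NO2- is the conjugate base of the weak acid HNO2.
Kb = Kw/Ka = 1.0×10^-14 / 4.7 × 10^-4 = 2.13 × 10^-11
Kb = [OH-]²/(0.43 − [OH-]) = 2.13 × 10^-11
Since Kb ≪ C₀, [OH-] ≈ √(Kb·C₀) = 3.03 × 10^-6 M.
pOH = 5.52, so pH = 14.00 − pOH = 8.48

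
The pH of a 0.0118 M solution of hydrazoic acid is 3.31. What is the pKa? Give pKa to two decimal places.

[H+] = 10^(-3.31) = 4.90 × 10^-4 M
At equilibrium [HA] = 0.0118 − 4.90 × 10^-4 = 1.13 × 10^-2 M
Ka = [H+][A-]/[HA] = (4.90 × 10^-4)² / 1.13 × 10^-2 = 2.12 × 10^-5
pKa = -log(2.12 × 10^-5) = 4.67

pKa = 4.67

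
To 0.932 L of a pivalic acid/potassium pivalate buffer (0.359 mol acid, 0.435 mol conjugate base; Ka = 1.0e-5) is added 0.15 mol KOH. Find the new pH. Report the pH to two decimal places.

OH- converts (CH3)3CCOOH to (CH3)3CCOO-: (CH3)3CCOOH → 0.209 mol, (CH3)3CCOO- → 0.585 mol.
pKa = −log(1.0 × 10^-5) = 5.000
pH = pKa + log(n_(CH3)3CCOO-/n_(CH3)3CCOOH) = 5.000 + log(0.585/0.209) = 5.000 + (+0.447)

pH = 5.45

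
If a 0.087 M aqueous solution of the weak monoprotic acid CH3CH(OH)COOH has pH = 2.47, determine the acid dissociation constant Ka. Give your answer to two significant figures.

[H+] = 10^(-2.47) = 3.39 × 10^-3 M
At equilibrium [HA] = 0.087 − 3.39 × 10^-3 = 8.36 × 10^-2 M
Ka = [H+][A-]/[HA] = (3.39 × 10^-3)² / 8.36 × 10^-2 = 1.4 × 10^-4

Ka = 1.4 × 10^-4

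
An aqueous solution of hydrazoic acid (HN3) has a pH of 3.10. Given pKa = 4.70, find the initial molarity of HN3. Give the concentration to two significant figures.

[H+] = 10^(-3.10) = 7.94 × 10^-4 M = x
Ka = 10^(−4.70) = 2.00 × 10^-5
Ka = x²/(C₀ − x) ⇒ C₀ = x + x²/Ka
C₀ = 7.94 × 10^-4 + (7.94 × 10^-4)²/(2.00 × 10^-5) = 3.23 × 10^-2 M

C₀ = 3.2 × 10^-2 M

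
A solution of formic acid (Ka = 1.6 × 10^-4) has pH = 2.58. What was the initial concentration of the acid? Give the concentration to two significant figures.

C₀ = 4.6 × 10^-2 M

[H+] = 10^(-2.58) = 2.63 × 10^-3 M = x
Ka = x²/(C₀ − x) ⇒ C₀ = x + x²/Ka
C₀ = 2.63 × 10^-3 + (2.63 × 10^-3)²/(1.6 × 10^-4) = 4.59 × 10^-2 M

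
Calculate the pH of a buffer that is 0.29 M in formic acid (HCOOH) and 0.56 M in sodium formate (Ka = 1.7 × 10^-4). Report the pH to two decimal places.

pKa = −log(1.7 × 10^-4) = 3.770
Using pH = pKa + log([base]/[acid]) with [base]/[acid] = 0.56/0.29:
pH = 3.770 + (+0.286) = 4.06

pH = 4.06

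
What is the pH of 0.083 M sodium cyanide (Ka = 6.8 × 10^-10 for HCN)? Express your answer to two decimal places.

pH = 11.04

CN- is the conjugate base of the weak acid HCN.
Kb = Kw/Ka = 1.0×10^-14 / 6.8 × 10^-10 = 1.47 × 10^-5
Kb = [OH-]²/(0.083 − [OH-]) = 1.47 × 10^-5
Since Kb ≪ C₀, [OH-] ≈ √(Kb·C₀) = 1.10 × 10^-3 M.
pOH = 2.96, so pH = 14.00 − pOH = 11.04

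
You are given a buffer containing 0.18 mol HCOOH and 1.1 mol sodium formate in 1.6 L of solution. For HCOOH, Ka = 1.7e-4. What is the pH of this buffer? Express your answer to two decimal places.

pH = 4.56

pKa = −log(1.7 × 10^-4) = 3.770
Using pH = pKa + log([base]/[acid]) with [base]/[acid] = 1.1/0.18:
pH = 3.770 + (+0.786) = 4.56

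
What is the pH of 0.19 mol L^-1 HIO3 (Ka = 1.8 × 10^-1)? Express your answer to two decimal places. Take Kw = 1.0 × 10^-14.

pH = 0.94

HIO3 ⇌ IO3- + H+
From the ICE table, Ka = [H+]²/(0.19 − [H+]) = 1.8 × 10^-1.
The 5% rule fails; solving [H+]² + Ka·[H+] − Ka·C₀ = 0 exactly:
[H+] = [−0.18 + √(0.18² + 0.137)]/2 = 1.16 × 10^-1 M
pH = −log(1.16 × 10^-1) = 0.94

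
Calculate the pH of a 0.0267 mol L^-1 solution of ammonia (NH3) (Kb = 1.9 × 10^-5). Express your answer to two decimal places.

pH = 10.85

NH3 + H2O ⇌ NH4+ + OH-
From the ICE table, Kb = x²/(0.0267 − x) = 1.9 × 10^-5.
Neglecting x in the denominator: x = √(1.9 × 10^-5 × 0.0267) = 7.12 × 10^-4 M
Check: 2.7% ionized — well under 5%, approximation valid.
pOH = −log(7.12 × 10^-4) = 3.15; pH = 14.00 − 3.15 = 10.85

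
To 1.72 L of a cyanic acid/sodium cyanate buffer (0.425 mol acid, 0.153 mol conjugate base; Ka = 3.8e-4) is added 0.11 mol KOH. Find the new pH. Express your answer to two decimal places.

OH- converts HOCN to OCN-: HOCN → 0.315 mol, OCN- → 0.263 mol.
pKa = −log(3.8 × 10^-4) = 3.420
Henderson–Hasselbalch with mole ratio 0.263/0.315: pH = 3.420 + (-0.078)

pH = 3.34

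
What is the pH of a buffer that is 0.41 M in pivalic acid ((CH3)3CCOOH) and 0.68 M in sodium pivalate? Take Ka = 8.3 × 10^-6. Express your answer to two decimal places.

pH = 5.30

pKa = −log(8.3 × 10^-6) = 5.081
Henderson–Hasselbalch: pH = pKa + log([(CH3)3CCOO-]/[(CH3)3CCOOH]) = 5.081 + log(0.68/0.41)
pH = 5.081 + (+0.220) = 5.30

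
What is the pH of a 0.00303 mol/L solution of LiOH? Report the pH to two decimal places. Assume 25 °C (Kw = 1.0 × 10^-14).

pH = 11.48

LiOH is a strong base; [OH-] = 0.00303 M.
pOH = -log(0.00303) = 2.52
pH = 14.00 - 2.52 = 11.48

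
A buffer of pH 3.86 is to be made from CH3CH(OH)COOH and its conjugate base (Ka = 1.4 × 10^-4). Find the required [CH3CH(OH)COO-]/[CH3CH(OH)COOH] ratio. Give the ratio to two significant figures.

pKa = -log(1.4 × 10^-4) = 3.854
pH = pKa + log(r) ⇒ log(r) = 3.86 − 3.854 = +0.006
r = [CH3CH(OH)COO-]/[CH3CH(OH)COOH] = 10^(+0.006) = 1.01

ratio = 1.0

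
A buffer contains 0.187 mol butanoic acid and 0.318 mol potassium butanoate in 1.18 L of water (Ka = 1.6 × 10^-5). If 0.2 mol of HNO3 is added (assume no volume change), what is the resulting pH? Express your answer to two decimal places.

Added H+ converts CH3(CH2)2COO- to CH3(CH2)2COOH: CH3(CH2)2COOH → 0.387 mol, CH3(CH2)2COO- → 0.118 mol.
pKa = −log(1.6 × 10^-5) = 4.796
Henderson–Hasselbalch with mole ratio 0.118/0.387: pH = 4.796 + (-0.516)

pH = 4.28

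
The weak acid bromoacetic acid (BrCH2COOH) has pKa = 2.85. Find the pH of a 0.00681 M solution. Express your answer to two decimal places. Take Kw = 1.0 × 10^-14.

pH = 2.61

BrCH2COOH ⇌ BrCH2COO- + H+
Ka = 10^(−2.85) = 1.41 × 10^-3
Let x = [H+] at equilibrium. Ka = x²/(0.00681 − x).
The 5% rule fails; solving x² + Ka·x − Ka·C₀ = 0 exactly:
x = [−0.00141 + √(0.00141² + 3.84e-05)]/2 = 2.47 × 10^-3 M
pH = −log[H+] = −log(2.47 × 10^-3) = 2.61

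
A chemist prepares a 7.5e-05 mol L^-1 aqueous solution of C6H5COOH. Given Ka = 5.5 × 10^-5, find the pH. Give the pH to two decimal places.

C6H5COOH ⇌ C6H5COO- + H+
From the ICE table, Ka = x²/(7.5e-05 − x) = 5.5 × 10^-5.
The 5% rule fails; solving x² + Ka·x − Ka·C₀ = 0 exactly:
x = [−5.5e-05 + √(5.5e-05² + 1.65e-08)]/2 = 4.24 × 10^-5 M
pH = −log[H+] = −log(4.24 × 10^-5) = 4.37

pH = 4.37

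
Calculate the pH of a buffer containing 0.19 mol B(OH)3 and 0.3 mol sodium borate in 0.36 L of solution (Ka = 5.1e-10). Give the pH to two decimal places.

pH = 9.49

pKa = −log(5.1 × 10^-10) = 9.292
Using pH = pKa + log([base]/[acid]) with [base]/[acid] = 0.3/0.19:
pH = 9.292 + (+0.198) = 9.49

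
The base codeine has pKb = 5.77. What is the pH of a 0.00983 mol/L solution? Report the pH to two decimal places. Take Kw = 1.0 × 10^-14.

C18H21NO3 + H2O ⇌ C18H22NO3+ + OH-
Kb = 10^(−5.77) = 1.70 × 10^-6
From the ICE table, Kb = [OH-]²/(0.00983 − [OH-]) = 1.70 × 10^-6.
Assume [OH-] ≪ 0.00983: [OH-] ≈ √(1.70 × 10^-6 × 0.00983) = 1.29 × 10^-4 M
([OH-]/C₀ = 1.3% < 5%, so the approximation holds.)
pOH = 3.89, so pH = 14.00 − pOH = 10.11

pH = 10.11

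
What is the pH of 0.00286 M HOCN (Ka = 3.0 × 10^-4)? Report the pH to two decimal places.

HOCN ⇌ OCN- + H+
From the ICE table, Ka = [H+]²/(0.00286 − [H+]) = 3.0 × 10^-4.
The 5% rule fails; solving [H+]² + Ka·[H+] − Ka·C₀ = 0 exactly:
[H+] = (−Ka + √(Ka² + 4·Ka·C₀))/2 = 7.88 × 10^-4 M
pH = −log[H+] = −log(7.88 × 10^-4) = 3.10

pH = 3.10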